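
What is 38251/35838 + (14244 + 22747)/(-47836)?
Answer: 252045689/857173284 ≈ 0.29404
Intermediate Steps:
38251/35838 + (14244 + 22747)/(-47836) = 38251*(1/35838) + 36991*(-1/47836) = 38251/35838 - 36991/47836 = 252045689/857173284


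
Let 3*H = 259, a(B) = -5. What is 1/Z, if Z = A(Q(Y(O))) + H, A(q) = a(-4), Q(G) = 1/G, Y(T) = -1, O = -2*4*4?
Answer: 3/244 ≈ 0.012295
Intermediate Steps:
O = -32 (O = -8*4 = -32)
H = 259/3 (H = (⅓)*259 = 259/3 ≈ 86.333)
A(q) = -5
Z = 244/3 (Z = -5 + 259/3 = 244/3 ≈ 81.333)
1/Z = 1/(244/3) = 3/244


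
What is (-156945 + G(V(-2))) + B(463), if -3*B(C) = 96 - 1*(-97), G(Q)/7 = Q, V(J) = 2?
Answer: -470986/3 ≈ -1.5700e+5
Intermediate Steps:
G(Q) = 7*Q
B(C) = -193/3 (B(C) = -(96 - 1*(-97))/3 = -(96 + 97)/3 = -1/3*193 = -193/3)
(-156945 + G(V(-2))) + B(463) = (-156945 + 7*2) - 193/3 = (-156945 + 14) - 193/3 = -156931 - 193/3 = -470986/3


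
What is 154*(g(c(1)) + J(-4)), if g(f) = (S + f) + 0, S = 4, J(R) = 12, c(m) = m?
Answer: 2618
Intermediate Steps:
g(f) = 4 + f (g(f) = (4 + f) + 0 = 4 + f)
154*(g(c(1)) + J(-4)) = 154*((4 + 1) + 12) = 154*(5 + 12) = 154*17 = 2618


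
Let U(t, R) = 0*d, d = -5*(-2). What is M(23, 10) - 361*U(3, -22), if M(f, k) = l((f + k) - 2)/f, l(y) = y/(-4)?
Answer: -31/92 ≈ -0.33696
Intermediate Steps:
d = 10
l(y) = -y/4 (l(y) = y*(-¼) = -y/4)
M(f, k) = (½ - f/4 - k/4)/f (M(f, k) = (-((f + k) - 2)/4)/f = (-(-2 + f + k)/4)/f = (½ - f/4 - k/4)/f)
U(t, R) = 0 (U(t, R) = 0*10 = 0)
M(23, 10) - 361*U(3, -22) = (¼)*(2 - 1*23 - 1*10)/23 - 361*0 = (¼)*(1/23)*(2 - 23 - 10) + 0 = (¼)*(1/23)*(-31) + 0 = -31/92 + 0 = -31/92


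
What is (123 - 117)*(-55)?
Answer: -330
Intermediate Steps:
(123 - 117)*(-55) = 6*(-55) = -330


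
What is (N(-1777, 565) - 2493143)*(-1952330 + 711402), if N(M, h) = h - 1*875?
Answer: 3094195644384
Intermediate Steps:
N(M, h) = -875 + h (N(M, h) = h - 875 = -875 + h)
(N(-1777, 565) - 2493143)*(-1952330 + 711402) = ((-875 + 565) - 2493143)*(-1952330 + 711402) = (-310 - 2493143)*(-1240928) = -2493453*(-1240928) = 3094195644384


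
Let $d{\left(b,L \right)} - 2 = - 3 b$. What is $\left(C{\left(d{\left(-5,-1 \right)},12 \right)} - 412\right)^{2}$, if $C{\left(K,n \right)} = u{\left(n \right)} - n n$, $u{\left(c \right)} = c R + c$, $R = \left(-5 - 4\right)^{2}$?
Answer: $183184$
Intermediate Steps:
$d{\left(b,L \right)} = 2 - 3 b$
$R = 81$ ($R = \left(-9\right)^{2} = 81$)
$u{\left(c \right)} = 82 c$ ($u{\left(c \right)} = c 81 + c = 81 c + c = 82 c$)
$C{\left(K,n \right)} = - n^{2} + 82 n$ ($C{\left(K,n \right)} = 82 n - n n = 82 n - n^{2} = - n^{2} + 82 n$)
$\left(C{\left(d{\left(-5,-1 \right)},12 \right)} - 412\right)^{2} = \left(12 \left(82 - 12\right) - 412\right)^{2} = \left(12 \cdot 70 - 412\right)^{2} = \left(840 - 412\right)^{2} = 428^{2} = 183184$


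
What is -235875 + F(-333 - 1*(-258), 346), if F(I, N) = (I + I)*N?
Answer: -287775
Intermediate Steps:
F(I, N) = 2*I*N (F(I, N) = (2*I)*N = 2*I*N)
-235875 + F(-333 - 1*(-258), 346) = -235875 + 2*(-333 - 1*(-258))*346 = -235875 + 2*(-333 + 258)*346 = -235875 + 2*(-75)*346 = -235875 - 51900 = -287775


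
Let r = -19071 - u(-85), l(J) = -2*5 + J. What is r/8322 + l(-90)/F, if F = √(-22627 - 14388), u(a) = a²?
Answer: -692/219 + 20*I*√37015/7403 ≈ -3.1598 + 0.51977*I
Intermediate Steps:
l(J) = -10 + J
F = I*√37015 (F = √(-37015) = I*√37015 ≈ 192.39*I)
r = -26296 (r = -19071 - 1*(-85)² = -19071 - 1*7225 = -19071 - 7225 = -26296)
r/8322 + l(-90)/F = -26296/8322 + (-10 - 90)/((I*√37015)) = -26296*1/8322 - (-20)*I*√37015/7403 = -692/219 + 20*I*√37015/7403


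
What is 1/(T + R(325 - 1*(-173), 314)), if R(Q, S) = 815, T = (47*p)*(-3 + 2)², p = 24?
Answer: 1/1943 ≈ 0.00051467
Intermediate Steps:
T = 1128 (T = (47*24)*(-3 + 2)² = 1128*(-1)² = 1128*1 = 1128)
1/(T + R(325 - 1*(-173), 314)) = 1/(1128 + 815) = 1/1943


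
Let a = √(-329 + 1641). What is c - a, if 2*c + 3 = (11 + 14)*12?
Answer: 297/2 - 4*√82 ≈ 112.28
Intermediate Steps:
c = 297/2 (c = -3/2 + ((11 + 14)*12)/2 = -3/2 + (25*12)/2 = -3/2 + (½)*300 = -3/2 + 150 = 297/2 ≈ 148.50)
a = 4*√82 (a = √1312 = 4*√82 ≈ 36.222)
c - a = 297/2 - 4*√82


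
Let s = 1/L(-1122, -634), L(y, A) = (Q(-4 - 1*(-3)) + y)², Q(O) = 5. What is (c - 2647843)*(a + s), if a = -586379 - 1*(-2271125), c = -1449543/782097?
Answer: -1451017599652042912248810/325271274611 ≈ -4.4609e+12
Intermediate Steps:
L(y, A) = (5 + y)²
c = -483181/260699 (c = -1449543*1/782097 = -483181/260699 ≈ -1.8534)
a = 1684746 (a = -586379 + 2271125 = 1684746)
s = 1/1247689 (s = 1/((5 - 1122)²) = 1/((-1117)²) = 1/1247689 ≈ 8.0148e-7)
(c - 2647843)*(a + s) = (-483181/260699 - 2647843)*(1684746 + 1/1247689) = -690290505438/260699*2102039051995/1247689 = -1451017599652042912248810/325271274611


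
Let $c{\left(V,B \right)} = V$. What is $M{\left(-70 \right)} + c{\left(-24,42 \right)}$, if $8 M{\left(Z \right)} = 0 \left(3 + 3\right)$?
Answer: $-24$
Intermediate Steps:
$M{\left(Z \right)} = 0$ ($M{\left(Z \right)} = \frac{0 \left(3 + 3\right)}{8} = \frac{0 \cdot 6}{8} = \frac{1}{8} \cdot 0 = 0$)
$M{\left(-70 \right)} + c{\left(-24,42 \right)} = 0 - 24 = -24$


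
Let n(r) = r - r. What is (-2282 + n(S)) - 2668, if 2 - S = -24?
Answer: -4950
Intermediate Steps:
S = 26 (S = 2 - 1*(-24) = 2 + 24 = 26)
n(r) = 0
(-2282 + n(S)) - 2668 = (-2282 + 0) - 2668 = -2282 - 2668 = -4950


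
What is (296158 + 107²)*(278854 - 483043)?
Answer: -62809965723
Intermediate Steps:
(296158 + 107²)*(278854 - 483043) = (296158 + 11449)*(-204189) = 307607*(-204189) = -62809965723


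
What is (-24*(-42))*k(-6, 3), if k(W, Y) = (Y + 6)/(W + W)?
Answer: -756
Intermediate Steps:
k(W, Y) = (6 + Y)/(2*W) (k(W, Y) = (6 + Y)/((2*W)) = (6 + Y)*(1/(2*W)) = (6 + Y)/(2*W))
(-24*(-42))*k(-6, 3) = (-24*(-42))*((½)*(6 + 3)/(-6)) = 1008*((½)*(-⅙)*9) = 1008*(-¾) = -756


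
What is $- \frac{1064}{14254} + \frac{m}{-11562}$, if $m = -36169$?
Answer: $\frac{251625479}{82402374} \approx 3.0536$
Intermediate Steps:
$- \frac{1064}{14254} + \frac{m}{-11562} = - \frac{1064}{14254} - \frac{36169}{-11562} = \left(-1064\right) \frac{1}{14254} - - \frac{36169}{11562} = - \frac{532}{7127} + \frac{36169}{11562} = \frac{251625479}{82402374}$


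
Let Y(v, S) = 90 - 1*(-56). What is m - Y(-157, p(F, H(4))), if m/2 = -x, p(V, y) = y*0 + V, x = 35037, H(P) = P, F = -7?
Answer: -70220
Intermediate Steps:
p(V, y) = V (p(V, y) = 0 + V = V)
Y(v, S) = 146 (Y(v, S) = 90 + 56 = 146)
m = -70074 (m = 2*(-1*35037) = 2*(-35037) = -70074)
m - Y(-157, p(F, H(4))) = -70074 - 1*146 = -70074 - 146 = -70220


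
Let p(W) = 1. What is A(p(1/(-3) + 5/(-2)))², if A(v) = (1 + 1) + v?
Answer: 9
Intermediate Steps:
A(v) = 2 + v
A(p(1/(-3) + 5/(-2)))² = (2 + 1)² = 3² = 9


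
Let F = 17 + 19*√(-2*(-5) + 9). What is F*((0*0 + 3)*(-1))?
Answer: -51 - 57*√19 ≈ -299.46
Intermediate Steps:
F = 17 + 19*√19 (F = 17 + 19*√(10 + 9) = 17 + 19*√19 ≈ 99.819)
F*((0*0 + 3)*(-1)) = (17 + 19*√19)*((0*0 + 3)*(-1)) = (17 + 19*√19)*((0 + 3)*(-1)) = (17 + 19*√19)*(3*(-1)) = (17 + 19*√19)*(-3) = -51 - 57*√19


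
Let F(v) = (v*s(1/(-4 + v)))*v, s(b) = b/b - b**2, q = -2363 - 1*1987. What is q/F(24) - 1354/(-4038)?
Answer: -11657879/1611162 ≈ -7.2357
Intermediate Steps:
q = -4350 (q = -2363 - 1987 = -4350)
s(b) = 1 - b**2
F(v) = v**2*(1 - 1/(-4 + v)**2) (F(v) = (v*(1 - (1/(-4 + v))**2))*v = (v*(1 - 1/(-4 + v)**2))*v = v**2*(1 - 1/(-4 + v)**2))
q/F(24) - 1354/(-4038) = -4350/(24**2 - 1*24**2/(-4 + 24)**2) - 1354/(-4038) = -4350/(576 - 1*576/20**2) - 1354*(-1/4038) = -4350/(576 - 1*576*1/400) + 677/2019 = -4350/(576 - 36/25) + 677/2019 = -4350/14364/25 + 677/2019 = -4350*25/14364 + 677/2019 = -18125/2394 + 677/2019 = -11657879/1611162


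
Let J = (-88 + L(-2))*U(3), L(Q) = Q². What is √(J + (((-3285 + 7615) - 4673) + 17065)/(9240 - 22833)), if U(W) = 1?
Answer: I*√1749772518/4531 ≈ 9.232*I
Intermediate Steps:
J = -84 (J = (-88 + (-2)²)*1 = (-88 + 4)*1 = -84*1 = -84)
√(J + (((-3285 + 7615) - 4673) + 17065)/(9240 - 22833)) = √(-84 + (((-3285 + 7615) - 4673) + 17065)/(9240 - 22833)) = √(-84 + ((4330 - 4673) + 17065)/(-13593)) = √(-84 + (-343 + 17065)*(-1/13593)) = √(-84 + 16722*(-1/13593)) = √(-84 - 5574/4531) = √(-386178/4531) = I*√1749772518/4531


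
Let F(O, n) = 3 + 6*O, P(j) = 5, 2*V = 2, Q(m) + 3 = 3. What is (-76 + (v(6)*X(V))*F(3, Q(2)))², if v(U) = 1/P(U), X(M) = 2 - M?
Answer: 128881/25 ≈ 5155.2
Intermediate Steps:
Q(m) = 0 (Q(m) = -3 + 3 = 0)
V = 1 (V = (½)*2 = 1)
v(U) = ⅕ (v(U) = 1/5 = ⅕)
(-76 + (v(6)*X(V))*F(3, Q(2)))² = (-76 + ((2 - 1*1)/5)*(3 + 6*3))² = (-76 + ((2 - 1)/5)*(3 + 18))² = (-76 + ((⅕)*1)*21)² = (-76 + (⅕)*21)² = (-76 + 21/5)² = (-359/5)² = 128881/25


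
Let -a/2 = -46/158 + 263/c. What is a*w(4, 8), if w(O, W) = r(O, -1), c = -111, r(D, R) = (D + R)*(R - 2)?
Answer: -139980/2923 ≈ -47.889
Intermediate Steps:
r(D, R) = (-2 + R)*(D + R) (r(D, R) = (D + R)*(-2 + R) = (-2 + R)*(D + R))
w(O, W) = 3 - 3*O (w(O, W) = (-1)² - 2*O - 2*(-1) + O*(-1) = 1 - 2*O + 2 - O = 3 - 3*O)
a = 46660/8769 (a = -2*(-46/158 + 263/(-111)) = -2*(-46*1/158 + 263*(-1/111)) = -2*(-23/79 - 263/111) = -2*(-23330/8769) = 46660/8769 ≈ 5.3210)
a*w(4, 8) = 46660*(3 - 3*4)/8769 = 46660*(3 - 12)/8769 = (46660/8769)*(-9) = -139980/2923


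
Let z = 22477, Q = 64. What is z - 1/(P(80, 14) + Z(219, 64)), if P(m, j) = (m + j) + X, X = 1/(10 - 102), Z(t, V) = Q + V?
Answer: 459047679/20423 ≈ 22477.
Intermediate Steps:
Z(t, V) = 64 + V
X = -1/92 (X = 1/(-92) = -1/92 ≈ -0.010870)
P(m, j) = -1/92 + j + m (P(m, j) = (m + j) - 1/92 = (j + m) - 1/92 = -1/92 + j + m)
z - 1/(P(80, 14) + Z(219, 64)) = 22477 - 1/((-1/92 + 14 + 80) + (64 + 64)) = 22477 - 1/(8647/92 + 128) = 22477 - 1/20423/92 = 22477 - 1*92/20423 = 22477 - 92/20423 = 459047679/20423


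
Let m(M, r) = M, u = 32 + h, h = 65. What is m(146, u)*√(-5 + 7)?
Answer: 146*√2 ≈ 206.48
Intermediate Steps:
u = 97 (u = 32 + 65 = 97)
m(146, u)*√(-5 + 7) = 146*√(-5 + 7) = 146*√2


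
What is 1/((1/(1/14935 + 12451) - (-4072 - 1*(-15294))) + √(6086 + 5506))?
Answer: -5623932445570443158/63105960093624151171893 - 69159034311461192*√322/1451437082153355476953539 ≈ -8.9974e-5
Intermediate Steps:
1/((1/(1/14935 + 12451) - (-4072 - 1*(-15294))) + √(6086 + 5506)) = 1/((1/(1/14935 + 12451) - (-4072 + 15294)) + √11592) = 1/((1/(185955686/14935) - 1*11222) + 6*√322) = 1/((14935/185955686 - 11222) + 6*√322) = 1/(-2086794693357/185955686 + 6*√322)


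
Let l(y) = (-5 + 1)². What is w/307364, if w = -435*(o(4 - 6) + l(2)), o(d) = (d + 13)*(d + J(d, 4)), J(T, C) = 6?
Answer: -6525/76841 ≈ -0.084916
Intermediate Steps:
l(y) = 16 (l(y) = (-4)² = 16)
o(d) = (6 + d)*(13 + d) (o(d) = (d + 13)*(d + 6) = (13 + d)*(6 + d) = (6 + d)*(13 + d))
w = -26100 (w = -435*((78 + (4 - 6)² + 19*(4 - 6)) + 16) = -435*((78 + (-2)² + 19*(-2)) + 16) = -435*((78 + 4 - 38) + 16) = -435*(44 + 16) = -435*60 = -26100)
w/307364 = -26100/307364 = -26100*1/307364 = -6525/76841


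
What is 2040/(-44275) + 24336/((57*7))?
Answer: 10253928/168245 ≈ 60.946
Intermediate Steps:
2040/(-44275) + 24336/((57*7)) = 2040*(-1/44275) + 24336/399 = -408/8855 + 24336*(1/399) = -408/8855 + 8112/133 = 10253928/168245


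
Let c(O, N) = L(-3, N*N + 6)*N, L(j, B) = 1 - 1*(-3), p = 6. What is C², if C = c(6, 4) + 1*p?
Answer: 484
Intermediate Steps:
L(j, B) = 4 (L(j, B) = 1 + 3 = 4)
c(O, N) = 4*N
C = 22 (C = 4*4 + 1*6 = 16 + 6 = 22)
C² = 22² = 484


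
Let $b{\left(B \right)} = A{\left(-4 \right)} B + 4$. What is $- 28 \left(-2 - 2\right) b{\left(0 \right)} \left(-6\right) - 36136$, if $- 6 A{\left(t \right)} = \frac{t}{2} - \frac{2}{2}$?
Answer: $-38824$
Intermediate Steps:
$A{\left(t \right)} = \frac{1}{6} - \frac{t}{12}$ ($A{\left(t \right)} = - \frac{\frac{t}{2} - \frac{2}{2}}{6} = - \frac{t \frac{1}{2} - 1}{6} = - \frac{\frac{t}{2} - 1}{6} = - \frac{-1 + \frac{t}{2}}{6} = \frac{1}{6} - \frac{t}{12}$)
$b{\left(B \right)} = 4 + \frac{B}{2}$ ($b{\left(B \right)} = \left(\frac{1}{6} - - \frac{1}{3}\right) B + 4 = \left(\frac{1}{6} + \frac{1}{3}\right) B + 4 = \frac{B}{2} + 4 = 4 + \frac{B}{2}$)
$- 28 \left(-2 - 2\right) b{\left(0 \right)} \left(-6\right) - 36136 = - 28 \left(-2 - 2\right) \left(4 + \frac{1}{2} \cdot 0\right) \left(-6\right) - 36136 = - 28 \left(- 4 \left(4 + 0\right)\right) \left(-6\right) - 36136 = - 28 \left(\left(-4\right) 4\right) \left(-6\right) - 36136 = \left(-28\right) \left(-16\right) \left(-6\right) - 36136 = 448 \left(-6\right) - 36136 = -2688 - 36136 = -38824$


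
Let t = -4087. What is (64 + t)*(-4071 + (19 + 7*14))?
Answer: 15906942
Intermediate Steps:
(64 + t)*(-4071 + (19 + 7*14)) = (64 - 4087)*(-4071 + (19 + 7*14)) = -4023*(-4071 + (19 + 98)) = -4023*(-4071 + 117) = -4023*(-3954) = 15906942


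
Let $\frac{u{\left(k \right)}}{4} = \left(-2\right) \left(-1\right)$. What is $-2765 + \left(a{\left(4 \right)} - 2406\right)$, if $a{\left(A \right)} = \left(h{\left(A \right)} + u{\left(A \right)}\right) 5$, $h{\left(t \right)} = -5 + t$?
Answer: $-5136$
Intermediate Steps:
$u{\left(k \right)} = 8$ ($u{\left(k \right)} = 4 \left(\left(-2\right) \left(-1\right)\right) = 4 \cdot 2 = 8$)
$a{\left(A \right)} = 15 + 5 A$ ($a{\left(A \right)} = \left(\left(-5 + A\right) + 8\right) 5 = \left(3 + A\right) 5 = 15 + 5 A$)
$-2765 + \left(a{\left(4 \right)} - 2406\right) = -2765 + \left(\left(15 + 5 \cdot 4\right) - 2406\right) = -2765 + \left(\left(15 + 20\right) - 2406\right) = -2765 + \left(35 - 2406\right) = -2765 - 2371 = -5136$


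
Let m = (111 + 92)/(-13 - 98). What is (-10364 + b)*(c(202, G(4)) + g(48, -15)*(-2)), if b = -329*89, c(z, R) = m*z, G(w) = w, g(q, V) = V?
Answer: 497888340/37 ≈ 1.3456e+7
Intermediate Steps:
m = -203/111 (m = 203/(-111) = 203*(-1/111) = -203/111 ≈ -1.8288)
c(z, R) = -203*z/111
b = -29281
(-10364 + b)*(c(202, G(4)) + g(48, -15)*(-2)) = (-10364 - 29281)*(-203/111*202 - 15*(-2)) = -39645*(-41006/111 + 30) = -39645*(-37676/111) = 497888340/37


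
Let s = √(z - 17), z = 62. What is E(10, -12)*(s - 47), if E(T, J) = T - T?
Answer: 0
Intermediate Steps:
E(T, J) = 0
s = 3*√5 (s = √(62 - 17) = √45 = 3*√5 ≈ 6.7082)
E(10, -12)*(s - 47) = 0*(3*√5 - 47) = 0*(-47 + 3*√5) = 0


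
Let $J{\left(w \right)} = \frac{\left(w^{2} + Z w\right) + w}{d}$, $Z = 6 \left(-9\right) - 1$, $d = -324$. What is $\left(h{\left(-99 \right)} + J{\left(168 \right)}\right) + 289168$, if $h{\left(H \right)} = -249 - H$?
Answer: $\frac{2600630}{9} \approx 2.8896 \cdot 10^{5}$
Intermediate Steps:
$Z = -55$ ($Z = -54 - 1 = -55$)
$J{\left(w \right)} = - \frac{w^{2}}{324} + \frac{w}{6}$ ($J{\left(w \right)} = \frac{\left(w^{2} - 55 w\right) + w}{-324} = \left(w^{2} - 54 w\right) \left(- \frac{1}{324}\right) = - \frac{w^{2}}{324} + \frac{w}{6}$)
$\left(h{\left(-99 \right)} + J{\left(168 \right)}\right) + 289168 = \left(\left(-249 - -99\right) + \frac{1}{324} \cdot 168 \left(54 - 168\right)\right) + 289168 = \left(\left(-249 + 99\right) + \frac{1}{324} \cdot 168 \left(54 - 168\right)\right) + 289168 = \left(-150 + \frac{1}{324} \cdot 168 \left(-114\right)\right) + 289168 = \left(-150 - \frac{532}{9}\right) + 289168 = - \frac{1882}{9} + 289168 = \frac{2600630}{9}$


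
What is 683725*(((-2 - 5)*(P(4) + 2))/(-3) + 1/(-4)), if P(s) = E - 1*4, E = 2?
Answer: -683725/4 ≈ -1.7093e+5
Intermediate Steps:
P(s) = -2 (P(s) = 2 - 1*4 = 2 - 4 = -2)
683725*(((-2 - 5)*(P(4) + 2))/(-3) + 1/(-4)) = 683725*(((-2 - 5)*(-2 + 2))/(-3) + 1/(-4)) = 683725*(-7*0*(-⅓) + 1*(-¼)) = 683725*(0*(-⅓) - ¼) = 683725*(0 - ¼) = 683725*(-¼) = -683725/4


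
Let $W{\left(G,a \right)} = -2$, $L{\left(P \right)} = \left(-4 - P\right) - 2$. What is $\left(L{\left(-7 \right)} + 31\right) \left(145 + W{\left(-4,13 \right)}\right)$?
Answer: $4576$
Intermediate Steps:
$L{\left(P \right)} = -6 - P$ ($L{\left(P \right)} = \left(-4 - P\right) - 2 = -6 - P$)
$\left(L{\left(-7 \right)} + 31\right) \left(145 + W{\left(-4,13 \right)}\right) = \left(\left(-6 - -7\right) + 31\right) \left(145 - 2\right) = \left(\left(-6 + 7\right) + 31\right) 143 = \left(1 + 31\right) 143 = 32 \cdot 143 = 4576$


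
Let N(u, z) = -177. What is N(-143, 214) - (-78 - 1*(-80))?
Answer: -179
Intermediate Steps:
N(-143, 214) - (-78 - 1*(-80)) = -177 - (-78 - 1*(-80)) = -177 - (-78 + 80) = -177 - 1*2 = -177 - 2 = -179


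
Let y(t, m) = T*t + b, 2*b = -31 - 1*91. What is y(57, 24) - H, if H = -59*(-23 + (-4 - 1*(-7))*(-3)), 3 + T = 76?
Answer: 2212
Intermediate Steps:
T = 73 (T = -3 + 76 = 73)
b = -61 (b = (-31 - 1*91)/2 = (-31 - 91)/2 = (1/2)*(-122) = -61)
y(t, m) = -61 + 73*t (y(t, m) = 73*t - 61 = -61 + 73*t)
H = 1888 (H = -59*(-23 + (-4 + 7)*(-3)) = -59*(-23 + 3*(-3)) = -59*(-23 - 9) = -59*(-32) = 1888)
y(57, 24) - H = (-61 + 73*57) - 1*1888 = (-61 + 4161) - 1888 = 4100 - 1888 = 2212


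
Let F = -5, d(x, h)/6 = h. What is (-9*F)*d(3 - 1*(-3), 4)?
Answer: 1080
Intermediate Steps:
d(x, h) = 6*h
(-9*F)*d(3 - 1*(-3), 4) = (-9*(-5))*(6*4) = 45*24 = 1080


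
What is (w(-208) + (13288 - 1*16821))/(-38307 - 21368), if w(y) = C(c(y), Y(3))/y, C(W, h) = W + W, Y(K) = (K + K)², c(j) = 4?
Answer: 91859/1551550 ≈ 0.059205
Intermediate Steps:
Y(K) = 4*K² (Y(K) = (2*K)² = 4*K²)
C(W, h) = 2*W
w(y) = 8/y (w(y) = (2*4)/y = 8/y)
(w(-208) + (13288 - 1*16821))/(-38307 - 21368) = (8/(-208) + (13288 - 1*16821))/(-38307 - 21368) = (8*(-1/208) + (13288 - 16821))/(-59675) = (-1/26 - 3533)*(-1/59675) = -91859/26*(-1/59675) = 91859/1551550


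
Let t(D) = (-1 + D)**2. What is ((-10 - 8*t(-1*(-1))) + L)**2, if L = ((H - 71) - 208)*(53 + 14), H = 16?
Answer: 310852161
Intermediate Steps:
L = -17621 (L = ((16 - 71) - 208)*(53 + 14) = (-55 - 208)*67 = -263*67 = -17621)
((-10 - 8*t(-1*(-1))) + L)**2 = ((-10 - 8*(-1 - 1*(-1))**2) - 17621)**2 = ((-10 - 8*(-1 + 1)**2) - 17621)**2 = ((-10 - 8*0**2) - 17621)**2 = ((-10 - 8*0) - 17621)**2 = ((-10 + 0) - 17621)**2 = (-10 - 17621)**2 = (-17631)**2 = 310852161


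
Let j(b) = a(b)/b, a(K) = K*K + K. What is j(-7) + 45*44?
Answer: 1974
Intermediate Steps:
a(K) = K + K² (a(K) = K² + K = K + K²)
j(b) = 1 + b (j(b) = (b*(1 + b))/b = 1 + b)
j(-7) + 45*44 = (1 - 7) + 45*44 = -6 + 1980 = 1974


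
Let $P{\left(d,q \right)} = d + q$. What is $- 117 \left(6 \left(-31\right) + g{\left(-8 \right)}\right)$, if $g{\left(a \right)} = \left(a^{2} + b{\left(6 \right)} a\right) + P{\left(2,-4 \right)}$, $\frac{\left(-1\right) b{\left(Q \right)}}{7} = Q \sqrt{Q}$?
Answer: $14508 - 39312 \sqrt{6} \approx -81786.0$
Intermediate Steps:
$b{\left(Q \right)} = - 7 Q^{\frac{3}{2}}$ ($b{\left(Q \right)} = - 7 Q \sqrt{Q} = - 7 Q^{\frac{3}{2}}$)
$g{\left(a \right)} = -2 + a^{2} - 42 a \sqrt{6}$ ($g{\left(a \right)} = \left(a^{2} + - 7 \cdot 6^{\frac{3}{2}} a\right) + \left(2 - 4\right) = \left(a^{2} + - 7 \cdot 6 \sqrt{6} a\right) - 2 = \left(a^{2} + - 42 \sqrt{6} a\right) - 2 = \left(a^{2} - 42 a \sqrt{6}\right) - 2 = -2 + a^{2} - 42 a \sqrt{6}$)
$- 117 \left(6 \left(-31\right) + g{\left(-8 \right)}\right) = - 117 \left(6 \left(-31\right) - \left(2 - 64 - 336 \sqrt{6}\right)\right) = - 117 \left(-186 + \left(-2 + 64 + 336 \sqrt{6}\right)\right) = - 117 \left(-186 + \left(62 + 336 \sqrt{6}\right)\right) = - 117 \left(-124 + 336 \sqrt{6}\right) = 14508 - 39312 \sqrt{6}$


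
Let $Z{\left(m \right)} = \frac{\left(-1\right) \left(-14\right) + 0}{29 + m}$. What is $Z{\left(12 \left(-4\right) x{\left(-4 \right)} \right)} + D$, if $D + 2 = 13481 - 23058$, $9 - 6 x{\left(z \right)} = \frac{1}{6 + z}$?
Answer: $- \frac{373595}{39} \approx -9579.4$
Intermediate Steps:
$x{\left(z \right)} = \frac{3}{2} - \frac{1}{6 \left(6 + z\right)}$
$D = -9579$ ($D = -2 + \left(13481 - 23058\right) = -2 - 9577 = -9579$)
$Z{\left(m \right)} = \frac{14}{29 + m}$ ($Z{\left(m \right)} = \frac{14 + 0}{29 + m} = \frac{14}{29 + m}$)
$Z{\left(12 \left(-4\right) x{\left(-4 \right)} \right)} + D = \frac{14}{29 + 12 \left(-4\right) \frac{53 + 9 \left(-4\right)}{6 \left(6 - 4\right)}} - 9579 = \frac{14}{29 - 48 \frac{53 - 36}{6 \cdot 2}} - 9579 = \frac{14}{29 - 48 \cdot \frac{1}{6} \cdot \frac{1}{2} \cdot 17} - 9579 = \frac{14}{29 - 68} - 9579 = \frac{14}{-39} - 9579 = 14 \left(- \frac{1}{39}\right) - 9579 = - \frac{14}{39} - 9579 = - \frac{373595}{39}$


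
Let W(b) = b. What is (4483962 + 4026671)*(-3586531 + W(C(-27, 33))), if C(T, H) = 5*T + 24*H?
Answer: -30518057598242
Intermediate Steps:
(4483962 + 4026671)*(-3586531 + W(C(-27, 33))) = (4483962 + 4026671)*(-3586531 + (5*(-27) + 24*33)) = 8510633*(-3586531 + (-135 + 792)) = 8510633*(-3586531 + 657) = 8510633*(-3585874) = -30518057598242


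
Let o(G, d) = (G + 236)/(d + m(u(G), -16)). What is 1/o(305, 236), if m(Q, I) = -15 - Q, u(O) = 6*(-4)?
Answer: 245/541 ≈ 0.45287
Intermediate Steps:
u(O) = -24
o(G, d) = (236 + G)/(9 + d) (o(G, d) = (G + 236)/(d + (-15 - 1*(-24))) = (236 + G)/(d + (-15 + 24)) = (236 + G)/(d + 9) = (236 + G)/(9 + d))
1/o(305, 236) = 1/((236 + 305)/(9 + 236)) = 1/(541/245) = 245/541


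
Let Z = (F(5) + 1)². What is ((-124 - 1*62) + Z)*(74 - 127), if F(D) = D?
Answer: 7950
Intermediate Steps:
Z = 36 (Z = (5 + 1)² = 6² = 36)
((-124 - 1*62) + Z)*(74 - 127) = ((-124 - 1*62) + 36)*(74 - 127) = ((-124 - 62) + 36)*(-53) = (-186 + 36)*(-53) = -150*(-53) = 7950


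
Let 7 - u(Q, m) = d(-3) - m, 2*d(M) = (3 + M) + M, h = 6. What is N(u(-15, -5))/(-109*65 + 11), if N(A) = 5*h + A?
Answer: -67/14148 ≈ -0.0047356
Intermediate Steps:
d(M) = 3/2 + M (d(M) = ((3 + M) + M)/2 = (3 + 2*M)/2 = 3/2 + M)
u(Q, m) = 17/2 + m (u(Q, m) = 7 - ((3/2 - 3) - m) = 7 - (-3/2 - m) = 7 + (3/2 + m) = 17/2 + m)
N(A) = 30 + A (N(A) = 5*6 + A = 30 + A)
N(u(-15, -5))/(-109*65 + 11) = (30 + (17/2 - 5))/(-109*65 + 11) = (30 + 7/2)/(-7085 + 11) = (67/2)/(-7074) = (67/2)*(-1/7074) = -67/14148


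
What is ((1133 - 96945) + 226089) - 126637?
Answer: 3640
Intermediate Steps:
((1133 - 96945) + 226089) - 126637 = (-95812 + 226089) - 126637 = 130277 - 126637 = 3640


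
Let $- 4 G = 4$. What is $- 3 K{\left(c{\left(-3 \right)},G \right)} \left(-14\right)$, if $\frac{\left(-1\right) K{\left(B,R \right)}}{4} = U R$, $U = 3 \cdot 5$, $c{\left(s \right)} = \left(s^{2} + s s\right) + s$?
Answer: $2520$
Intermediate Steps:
$G = -1$ ($G = \left(- \frac{1}{4}\right) 4 = -1$)
$c{\left(s \right)} = s + 2 s^{2}$ ($c{\left(s \right)} = \left(s^{2} + s^{2}\right) + s = 2 s^{2} + s = s + 2 s^{2}$)
$U = 15$
$K{\left(B,R \right)} = - 60 R$ ($K{\left(B,R \right)} = - 4 \cdot 15 R = - 60 R$)
$- 3 K{\left(c{\left(-3 \right)},G \right)} \left(-14\right) = - 3 \left(\left(-60\right) \left(-1\right)\right) \left(-14\right) = \left(-3\right) 60 \left(-14\right) = \left(-180\right) \left(-14\right) = 2520$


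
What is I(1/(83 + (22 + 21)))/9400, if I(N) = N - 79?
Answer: -9953/1184400 ≈ -0.0084034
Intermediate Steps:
I(N) = -79 + N
I(1/(83 + (22 + 21)))/9400 = (-79 + 1/(83 + (22 + 21)))/9400 = (-79 + 1/(83 + 43))*(1/9400) = (-79 + 1/126)*(1/9400) = -9953/126*1/9400 = -9953/1184400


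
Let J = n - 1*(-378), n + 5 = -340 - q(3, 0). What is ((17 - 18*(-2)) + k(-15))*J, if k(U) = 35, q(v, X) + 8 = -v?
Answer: 3872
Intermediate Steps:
q(v, X) = -8 - v
n = -334 (n = -5 + (-340 - (-8 - 1*3)) = -5 + (-340 - (-8 - 3)) = -5 + (-340 - 1*(-11)) = -5 + (-340 + 11) = -5 - 329 = -334)
J = 44 (J = -334 - 1*(-378) = -334 + 378 = 44)
((17 - 18*(-2)) + k(-15))*J = ((17 - 18*(-2)) + 35)*44 = ((17 + 36) + 35)*44 = (53 + 35)*44 = 88*44 = 3872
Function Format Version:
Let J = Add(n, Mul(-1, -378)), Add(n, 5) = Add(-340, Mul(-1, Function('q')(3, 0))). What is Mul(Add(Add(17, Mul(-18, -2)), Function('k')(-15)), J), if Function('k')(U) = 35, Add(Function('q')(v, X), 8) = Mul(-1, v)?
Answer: 3872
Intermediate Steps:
Function('q')(v, X) = Add(-8, Mul(-1, v))
n = -334 (n = Add(-5, Add(-340, Mul(-1, Add(-8, Mul(-1, 3))))) = Add(-5, Add(-340, Mul(-1, Add(-8, -3)))) = Add(-5, Add(-340, Mul(-1, -11))) = Add(-5, Add(-340, 11)) = Add(-5, -329) = -334)
J = 44 (J = Add(-334, Mul(-1, -378)) = Add(-334, 378) = 44)
Mul(Add(Add(17, Mul(-18, -2)), Function('k')(-15)), J) = Mul(Add(Add(17, Mul(-18, -2)), 35), 44) = Mul(Add(Add(17, 36), 35), 44) = Mul(Add(53, 35), 44) = Mul(88, 44) = 3872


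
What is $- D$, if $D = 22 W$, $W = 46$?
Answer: $-1012$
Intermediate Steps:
$D = 1012$ ($D = 22 \cdot 46 = 1012$)
$- D = \left(-1\right) 1012 = -1012$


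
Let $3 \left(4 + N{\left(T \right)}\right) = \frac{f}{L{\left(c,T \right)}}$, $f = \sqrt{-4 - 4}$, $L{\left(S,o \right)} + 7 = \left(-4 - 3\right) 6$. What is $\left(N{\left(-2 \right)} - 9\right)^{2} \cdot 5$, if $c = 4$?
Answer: $\frac{18259565}{21609} + \frac{260 i \sqrt{2}}{147} \approx 845.0 + 2.5013 i$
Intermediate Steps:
$L{\left(S,o \right)} = -49$ ($L{\left(S,o \right)} = -7 + \left(-4 - 3\right) 6 = -7 - 42 = -49$)
$f = 2 i \sqrt{2}$ ($f = \sqrt{-8} = 2 i \sqrt{2} \approx 2.8284 i$)
$N{\left(T \right)} = -4 - \frac{2 i \sqrt{2}}{147}$ ($N{\left(T \right)} = -4 + \frac{2 i \sqrt{2} \frac{1}{-49}}{3} = -4 + \frac{2 i \sqrt{2} \left(- \frac{1}{49}\right)}{3} = -4 + \frac{\left(- \frac{2}{49}\right) i \sqrt{2}}{3} = -4 - \frac{2 i \sqrt{2}}{147}$)
$\left(N{\left(-2 \right)} - 9\right)^{2} \cdot 5 = \left(\left(-4 - \frac{2 i \sqrt{2}}{147}\right) - 9\right)^{2} \cdot 5 = \left(-13 - \frac{2 i \sqrt{2}}{147}\right)^{2} \cdot 5 = 5 \left(-13 - \frac{2 i \sqrt{2}}{147}\right)^{2}$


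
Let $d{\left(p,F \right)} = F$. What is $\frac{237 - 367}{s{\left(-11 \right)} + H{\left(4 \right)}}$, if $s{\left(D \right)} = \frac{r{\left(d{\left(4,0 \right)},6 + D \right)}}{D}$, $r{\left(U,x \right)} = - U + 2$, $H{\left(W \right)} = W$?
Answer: $- \frac{715}{21} \approx -34.048$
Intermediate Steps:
$r{\left(U,x \right)} = 2 - U$
$s{\left(D \right)} = \frac{2}{D}$ ($s{\left(D \right)} = \frac{2 - 0}{D} = \frac{2 + 0}{D} = \frac{2}{D}$)
$\frac{237 - 367}{s{\left(-11 \right)} + H{\left(4 \right)}} = \frac{237 - 367}{\frac{2}{-11} + 4} = - \frac{130}{2 \left(- \frac{1}{11}\right) + 4} = - \frac{130}{- \frac{2}{11} + 4} = - \frac{130}{\frac{42}{11}} = \left(-130\right) \frac{11}{42} = - \frac{715}{21}$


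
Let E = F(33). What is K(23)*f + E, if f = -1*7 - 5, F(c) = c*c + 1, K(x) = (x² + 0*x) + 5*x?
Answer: -6638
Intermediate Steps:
K(x) = x² + 5*x (K(x) = (x² + 0) + 5*x = x² + 5*x)
F(c) = 1 + c² (F(c) = c² + 1 = 1 + c²)
f = -12 (f = -7 - 5 = -12)
E = 1090 (E = 1 + 33² = 1 + 1089 = 1090)
K(23)*f + E = (23*(5 + 23))*(-12) + 1090 = (23*28)*(-12) + 1090 = 644*(-12) + 1090 = -7728 + 1090 = -6638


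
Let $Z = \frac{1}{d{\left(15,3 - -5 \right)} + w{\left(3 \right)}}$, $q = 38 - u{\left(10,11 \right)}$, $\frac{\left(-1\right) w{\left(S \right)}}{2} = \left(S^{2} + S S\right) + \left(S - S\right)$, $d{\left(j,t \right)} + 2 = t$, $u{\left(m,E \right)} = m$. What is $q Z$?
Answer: $- \frac{14}{15} \approx -0.93333$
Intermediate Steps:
$d{\left(j,t \right)} = -2 + t$
$w{\left(S \right)} = - 4 S^{2}$ ($w{\left(S \right)} = - 2 \left(\left(S^{2} + S S\right) + \left(S - S\right)\right) = - 2 \left(\left(S^{2} + S^{2}\right) + 0\right) = - 2 \left(2 S^{2} + 0\right) = - 2 \cdot 2 S^{2} = - 4 S^{2}$)
$q = 28$ ($q = 38 - 10 = 28$)
$Z = - \frac{1}{30}$ ($Z = \frac{1}{\left(-2 + \left(3 - -5\right)\right) - 4 \cdot 3^{2}} = \frac{1}{\left(-2 + \left(3 + 5\right)\right) - 36} = \frac{1}{\left(-2 + 8\right) - 36} = \frac{1}{6 - 36} = \frac{1}{-30} = - \frac{1}{30} \approx -0.033333$)
$q Z = 28 \left(- \frac{1}{30}\right) = - \frac{14}{15}$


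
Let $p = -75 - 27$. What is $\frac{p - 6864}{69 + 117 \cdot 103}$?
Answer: $- \frac{1161}{2020} \approx -0.57475$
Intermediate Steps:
$p = -102$
$\frac{p - 6864}{69 + 117 \cdot 103} = \frac{-102 - 6864}{69 + 117 \cdot 103} = \frac{-102 - 6864}{69 + 12051} = - \frac{6966}{12120} = \left(-6966\right) \frac{1}{12120} = - \frac{1161}{2020}$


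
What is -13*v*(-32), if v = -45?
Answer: -18720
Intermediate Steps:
-13*v*(-32) = -13*(-45)*(-32) = 585*(-32) = -18720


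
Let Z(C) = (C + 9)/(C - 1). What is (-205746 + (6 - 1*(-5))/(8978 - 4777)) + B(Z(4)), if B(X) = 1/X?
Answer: -11236393552/54613 ≈ -2.0575e+5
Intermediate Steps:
Z(C) = (9 + C)/(-1 + C)
(-205746 + (6 - 1*(-5))/(8978 - 4777)) + B(Z(4)) = (-205746 + (6 - 1*(-5))/(8978 - 4777)) + 1/((9 + 4)/(-1 + 4)) = (-205746 + (6 + 5)/4201) + 1/(13/3) = (-205746 + 11*(1/4201)) + 1/((⅓)*13) = (-205746 + 11/4201) + 1/(13/3) = -864338935/4201 + 3/13 = -11236393552/54613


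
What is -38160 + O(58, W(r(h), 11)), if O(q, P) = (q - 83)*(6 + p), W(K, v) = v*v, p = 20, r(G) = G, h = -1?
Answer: -38810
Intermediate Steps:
W(K, v) = v²
O(q, P) = -2158 + 26*q (O(q, P) = (q - 83)*(6 + 20) = (-83 + q)*26 = -2158 + 26*q)
-38160 + O(58, W(r(h), 11)) = -38160 + (-2158 + 26*58) = -38160 + (-2158 + 1508) = -38160 - 650 = -38810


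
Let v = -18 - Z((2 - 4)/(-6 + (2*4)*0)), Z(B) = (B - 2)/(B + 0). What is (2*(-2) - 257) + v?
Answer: -274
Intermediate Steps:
Z(B) = (-2 + B)/B
v = -13 (v = -18 - (-2 + (2 - 4)/(-6 + (2*4)*0))/((2 - 4)/(-6 + (2*4)*0)) = -18 - (-2 - 2/(-6 + 8*0))/((-2/(-6 + 8*0))) = -18 - (-2 - 2/(-6 + 0))/((-2/(-6 + 0))) = -18 - (-2 - 2/(-6))/((-2/(-6))) = -18 - (-2 - 2*(-⅙))/((-2*(-⅙))) = -18 - (-2 + ⅓)/⅓ = -18 - 3*(-5)/3 = -18 - 1*(-5) = -18 + 5 = -13)
(2*(-2) - 257) + v = (2*(-2) - 257) - 13 = (-4 - 257) - 13 = -261 - 13 = -274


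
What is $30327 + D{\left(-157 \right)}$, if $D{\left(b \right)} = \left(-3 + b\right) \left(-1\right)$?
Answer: $30487$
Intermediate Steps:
$D{\left(b \right)} = 3 - b$
$30327 + D{\left(-157 \right)} = 30327 + \left(3 - -157\right) = 30327 + \left(3 + 157\right) = 30327 + 160 = 30487$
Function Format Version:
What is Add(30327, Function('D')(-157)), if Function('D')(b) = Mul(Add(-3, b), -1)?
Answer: 30487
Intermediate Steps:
Function('D')(b) = Add(3, Mul(-1, b))
Add(30327, Function('D')(-157)) = Add(30327, Add(3, Mul(-1, -157))) = Add(30327, Add(3, 157)) = Add(30327, 160) = 30487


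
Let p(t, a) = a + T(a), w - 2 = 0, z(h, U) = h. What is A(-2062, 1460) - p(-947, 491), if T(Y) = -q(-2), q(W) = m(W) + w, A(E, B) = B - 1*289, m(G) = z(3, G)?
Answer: 685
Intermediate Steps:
m(G) = 3
w = 2 (w = 2 + 0 = 2)
A(E, B) = -289 + B (A(E, B) = B - 289 = -289 + B)
q(W) = 5 (q(W) = 3 + 2 = 5)
T(Y) = -5 (T(Y) = -1*5 = -5)
p(t, a) = -5 + a (p(t, a) = a - 5 = -5 + a)
A(-2062, 1460) - p(-947, 491) = (-289 + 1460) - (-5 + 491) = 1171 - 1*486 = 1171 - 486 = 685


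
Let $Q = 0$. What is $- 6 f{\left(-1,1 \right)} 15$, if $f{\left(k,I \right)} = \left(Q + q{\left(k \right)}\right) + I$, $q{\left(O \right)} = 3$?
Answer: $-360$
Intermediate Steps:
$f{\left(k,I \right)} = 3 + I$ ($f{\left(k,I \right)} = \left(0 + 3\right) + I = 3 + I$)
$- 6 f{\left(-1,1 \right)} 15 = - 6 \left(3 + 1\right) 15 = \left(-6\right) 4 \cdot 15 = \left(-24\right) 15 = -360$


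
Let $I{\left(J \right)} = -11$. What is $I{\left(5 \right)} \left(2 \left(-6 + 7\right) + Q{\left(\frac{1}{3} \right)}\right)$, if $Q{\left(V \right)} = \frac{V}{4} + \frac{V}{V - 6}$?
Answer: $- \frac{4543}{204} \approx -22.27$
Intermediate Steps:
$Q{\left(V \right)} = \frac{V}{4} + \frac{V}{-6 + V}$ ($Q{\left(V \right)} = V \frac{1}{4} + \frac{V}{-6 + V} = \frac{V}{4} + \frac{V}{-6 + V}$)
$I{\left(5 \right)} \left(2 \left(-6 + 7\right) + Q{\left(\frac{1}{3} \right)}\right) = - 11 \left(2 \left(-6 + 7\right) + \frac{-2 + \frac{1}{3}}{4 \cdot 3 \left(-6 + \frac{1}{3}\right)}\right) = - 11 \left(2 \cdot 1 + \frac{1}{4} \cdot \frac{1}{3} \frac{1}{-6 + \frac{1}{3}} \left(-2 + \frac{1}{3}\right)\right) = - 11 \left(2 + \frac{1}{4} \cdot \frac{1}{3} \frac{1}{- \frac{17}{3}} \left(- \frac{5}{3}\right)\right) = - 11 \left(2 + \frac{1}{4} \cdot \frac{1}{3} \left(- \frac{3}{17}\right) \left(- \frac{5}{3}\right)\right) = - 11 \left(2 + \frac{5}{204}\right) = \left(-11\right) \frac{413}{204} = - \frac{4543}{204}$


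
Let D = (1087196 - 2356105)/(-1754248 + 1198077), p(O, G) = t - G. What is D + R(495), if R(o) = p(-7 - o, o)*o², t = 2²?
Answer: -66911416175116/556171 ≈ -1.2031e+8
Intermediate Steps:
t = 4
p(O, G) = 4 - G
R(o) = o²*(4 - o) (R(o) = (4 - o)*o² = o²*(4 - o))
D = 1268909/556171 (D = -1268909/(-556171) = -1268909*(-1/556171) = 1268909/556171 ≈ 2.2815)
D + R(495) = 1268909/556171 + 495²*(4 - 1*495) = 1268909/556171 + 245025*(4 - 495) = 1268909/556171 + 245025*(-491) = 1268909/556171 - 120307275 = -66911416175116/556171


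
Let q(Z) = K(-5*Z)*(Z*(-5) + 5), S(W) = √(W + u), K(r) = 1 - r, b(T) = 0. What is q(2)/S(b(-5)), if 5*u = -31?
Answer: 55*I*√155/31 ≈ 22.089*I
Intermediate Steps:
u = -31/5 (u = (⅕)*(-31) = -31/5 ≈ -6.2000)
S(W) = √(-31/5 + W) (S(W) = √(W - 31/5) = √(-31/5 + W))
q(Z) = (1 + 5*Z)*(5 - 5*Z) (q(Z) = (1 - (-5)*Z)*(Z*(-5) + 5) = (1 + 5*Z)*(-5*Z + 5) = (1 + 5*Z)*(5 - 5*Z))
q(2)/S(b(-5)) = (5 - 25*2² + 20*2)/((√(-155 + 25*0)/5)) = (5 - 25*4 + 40)/((√(-155 + 0)/5)) = (5 - 100 + 40)/((√(-155)/5)) = -55*(-I*√155/31) = -(-55)*I*√155/31 = 55*I*√155/31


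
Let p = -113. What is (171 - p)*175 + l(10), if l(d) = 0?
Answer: 49700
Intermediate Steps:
(171 - p)*175 + l(10) = (171 - 1*(-113))*175 + 0 = (171 + 113)*175 + 0 = 284*175 + 0 = 49700 + 0 = 49700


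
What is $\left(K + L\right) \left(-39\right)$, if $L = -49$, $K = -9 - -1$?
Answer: $2223$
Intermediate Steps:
$K = -8$ ($K = -9 + 1 = -8$)
$\left(K + L\right) \left(-39\right) = \left(-8 - 49\right) \left(-39\right) = \left(-57\right) \left(-39\right) = 2223$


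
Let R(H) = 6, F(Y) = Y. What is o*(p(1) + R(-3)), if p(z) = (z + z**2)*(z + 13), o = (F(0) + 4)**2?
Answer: 544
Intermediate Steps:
o = 16 (o = (0 + 4)**2 = 4**2 = 16)
p(z) = (13 + z)*(z + z**2) (p(z) = (z + z**2)*(13 + z) = (13 + z)*(z + z**2))
o*(p(1) + R(-3)) = 16*(1*(13 + 1**2 + 14*1) + 6) = 16*(1*(13 + 1 + 14) + 6) = 16*(1*28 + 6) = 16*(28 + 6) = 16*34 = 544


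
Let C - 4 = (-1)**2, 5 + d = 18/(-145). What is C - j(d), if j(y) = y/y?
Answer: 4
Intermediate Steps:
d = -743/145 (d = -5 + 18/(-145) = -5 + 18*(-1/145) = -5 - 18/145 = -743/145 ≈ -5.1241)
j(y) = 1
C = 5 (C = 4 + (-1)**2 = 4 + 1 = 5)
C - j(d) = 5 - 1*1 = 5 - 1 = 4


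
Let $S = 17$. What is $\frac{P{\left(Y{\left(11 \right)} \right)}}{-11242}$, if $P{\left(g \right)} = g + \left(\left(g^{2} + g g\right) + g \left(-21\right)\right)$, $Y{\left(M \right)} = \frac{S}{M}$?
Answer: $\frac{1581}{680141} \approx 0.0023245$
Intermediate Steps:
$Y{\left(M \right)} = \frac{17}{M}$
$P{\left(g \right)} = - 20 g + 2 g^{2}$ ($P{\left(g \right)} = g - \left(- 2 g^{2} + 21 g\right) = g + \left(2 g^{2} - 21 g\right) = g + \left(- 21 g + 2 g^{2}\right) = - 20 g + 2 g^{2}$)
$\frac{P{\left(Y{\left(11 \right)} \right)}}{-11242} = \frac{2 \cdot \frac{17}{11} \left(-10 + \frac{17}{11}\right)}{-11242} = 2 \cdot 17 \cdot \frac{1}{11} \left(-10 + 17 \cdot \frac{1}{11}\right) \left(- \frac{1}{11242}\right) = 2 \cdot \frac{17}{11} \left(-10 + \frac{17}{11}\right) \left(- \frac{1}{11242}\right) = 2 \cdot \frac{17}{11} \left(- \frac{93}{11}\right) \left(- \frac{1}{11242}\right) = \left(- \frac{3162}{121}\right) \left(- \frac{1}{11242}\right) = \frac{1581}{680141}$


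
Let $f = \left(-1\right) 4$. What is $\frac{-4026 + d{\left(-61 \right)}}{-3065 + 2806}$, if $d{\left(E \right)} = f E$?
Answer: $\frac{3782}{259} \approx 14.602$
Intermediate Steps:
$f = -4$
$d{\left(E \right)} = - 4 E$
$\frac{-4026 + d{\left(-61 \right)}}{-3065 + 2806} = \frac{-4026 - -244}{-3065 + 2806} = \frac{-4026 + 244}{-259} = \left(-3782\right) \left(- \frac{1}{259}\right) = \frac{3782}{259}$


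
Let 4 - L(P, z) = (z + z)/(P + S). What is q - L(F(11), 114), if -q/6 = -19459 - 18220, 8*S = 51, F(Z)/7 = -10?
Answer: 115067806/509 ≈ 2.2607e+5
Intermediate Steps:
F(Z) = -70 (F(Z) = 7*(-10) = -70)
S = 51/8 (S = (⅛)*51 = 51/8 ≈ 6.3750)
q = 226074 (q = -6*(-19459 - 18220) = -6*(-37679) = 226074)
L(P, z) = 4 - 2*z/(51/8 + P) (L(P, z) = 4 - (z + z)/(P + 51/8) = 4 - 2*z/(51/8 + P))
q - L(F(11), 114) = 226074 - 4*(51 - 4*114 + 8*(-70))/(51 + 8*(-70)) = 226074 - 4*(51 - 456 - 560)/(51 - 560) = 226074 - 4*(-965)/(-509) = 226074 - 4*(-1)*(-965)/509 = 226074 - 1*3860/509 = 226074 - 3860/509 = 115067806/509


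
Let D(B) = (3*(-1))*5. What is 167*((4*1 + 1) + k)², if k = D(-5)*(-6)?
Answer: 1507175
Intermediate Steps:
D(B) = -15 (D(B) = -3*5 = -15)
k = 90 (k = -15*(-6) = 90)
167*((4*1 + 1) + k)² = 167*((4*1 + 1) + 90)² = 167*((4 + 1) + 90)² = 167*(5 + 90)² = 167*95² = 167*9025 = 1507175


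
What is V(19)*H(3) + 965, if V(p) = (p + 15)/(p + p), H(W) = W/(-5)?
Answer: 91624/95 ≈ 964.46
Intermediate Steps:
H(W) = -W/5 (H(W) = W*(-⅕) = -W/5)
V(p) = (15 + p)/(2*p) (V(p) = (15 + p)/((2*p)) = (15 + p)*(1/(2*p)) = (15 + p)/(2*p))
V(19)*H(3) + 965 = ((½)*(15 + 19)/19)*(-⅕*3) + 965 = ((½)*(1/19)*34)*(-⅗) + 965 = (17/19)*(-⅗) + 965 = -51/95 + 965 = 91624/95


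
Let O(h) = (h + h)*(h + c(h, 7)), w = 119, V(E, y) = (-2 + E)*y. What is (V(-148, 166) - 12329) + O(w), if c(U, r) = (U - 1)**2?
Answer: 3305005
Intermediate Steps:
c(U, r) = (-1 + U)**2
V(E, y) = y*(-2 + E)
O(h) = 2*h*(h + (-1 + h)**2) (O(h) = (h + h)*(h + (-1 + h)**2) = (2*h)*(h + (-1 + h)**2) = 2*h*(h + (-1 + h)**2))
(V(-148, 166) - 12329) + O(w) = (166*(-2 - 148) - 12329) + 2*119*(119 + (-1 + 119)**2) = (166*(-150) - 12329) + 2*119*(119 + 118**2) = (-24900 - 12329) + 2*119*(119 + 13924) = -37229 + 2*119*14043 = -37229 + 3342234 = 3305005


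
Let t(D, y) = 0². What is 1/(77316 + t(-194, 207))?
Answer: 1/77316 ≈ 1.2934e-5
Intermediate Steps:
t(D, y) = 0
1/(77316 + t(-194, 207)) = 1/(77316 + 0) = 1/77316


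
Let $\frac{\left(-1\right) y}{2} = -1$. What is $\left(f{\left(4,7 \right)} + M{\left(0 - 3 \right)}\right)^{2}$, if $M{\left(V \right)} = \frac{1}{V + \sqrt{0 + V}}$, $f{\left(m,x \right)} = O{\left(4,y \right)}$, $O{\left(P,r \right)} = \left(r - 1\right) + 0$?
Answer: $\frac{i + 4 \sqrt{3}}{6 \left(i + \sqrt{3}\right)} \approx 0.54167 - 0.21651 i$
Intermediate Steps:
$y = 2$ ($y = \left(-2\right) \left(-1\right) = 2$)
$O{\left(P,r \right)} = -1 + r$ ($O{\left(P,r \right)} = \left(-1 + r\right) + 0 = -1 + r$)
$f{\left(m,x \right)} = 1$ ($f{\left(m,x \right)} = -1 + 2 = 1$)
$M{\left(V \right)} = \frac{1}{V + \sqrt{V}}$
$\left(f{\left(4,7 \right)} + M{\left(0 - 3 \right)}\right)^{2} = \left(1 + \frac{1}{\left(0 - 3\right) + \sqrt{0 - 3}}\right)^{2} = \left(1 + \frac{1}{-3 + \sqrt{-3}}\right)^{2} = \left(1 + \frac{1}{-3 + i \sqrt{3}}\right)^{2}$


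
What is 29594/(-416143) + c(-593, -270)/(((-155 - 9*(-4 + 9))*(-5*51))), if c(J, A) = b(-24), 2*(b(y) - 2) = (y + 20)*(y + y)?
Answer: -43191529/624214500 ≈ -0.069193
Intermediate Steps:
b(y) = 2 + y*(20 + y) (b(y) = 2 + ((y + 20)*(y + y))/2 = 2 + ((20 + y)*(2*y))/2 = 2 + (2*y*(20 + y))/2 = 2 + y*(20 + y))
c(J, A) = 98 (c(J, A) = 2 + (-24)**2 + 20*(-24) = 2 + 576 - 480 = 98)
29594/(-416143) + c(-593, -270)/(((-155 - 9*(-4 + 9))*(-5*51))) = 29594/(-416143) + 98/(((-155 - 9*(-4 + 9))*(-5*51))) = 29594*(-1/416143) + 98/(((-155 - 9*5)*(-255))) = -29594/416143 + 98/(((-155 - 45)*(-255))) = -29594/416143 + 98/((-200*(-255))) = -29594/416143 + 98/51000 = -29594/416143 + 98*(1/51000) = -29594/416143 + 49/25500 = -43191529/624214500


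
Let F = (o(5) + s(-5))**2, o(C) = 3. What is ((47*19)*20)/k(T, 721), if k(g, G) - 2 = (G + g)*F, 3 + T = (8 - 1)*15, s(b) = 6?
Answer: 3572/13333 ≈ 0.26791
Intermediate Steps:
T = 102 (T = -3 + (8 - 1)*15 = -3 + 7*15 = -3 + 105 = 102)
F = 81 (F = (3 + 6)**2 = 9**2 = 81)
k(g, G) = 2 + 81*G + 81*g (k(g, G) = 2 + (G + g)*81 = 2 + (81*G + 81*g) = 2 + 81*G + 81*g)
((47*19)*20)/k(T, 721) = ((47*19)*20)/(2 + 81*721 + 81*102) = (893*20)/(2 + 58401 + 8262) = 17860/66665 = 17860*(1/66665) = 3572/13333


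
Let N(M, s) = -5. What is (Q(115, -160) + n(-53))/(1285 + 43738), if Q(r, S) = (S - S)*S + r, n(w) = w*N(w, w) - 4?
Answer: 376/45023 ≈ 0.0083513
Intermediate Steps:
n(w) = -4 - 5*w (n(w) = w*(-5) - 4 = -5*w - 4 = -4 - 5*w)
Q(r, S) = r (Q(r, S) = 0*S + r = 0 + r = r)
(Q(115, -160) + n(-53))/(1285 + 43738) = (115 + (-4 - 5*(-53)))/(1285 + 43738) = (115 + (-4 + 265))/45023 = (115 + 261)*(1/45023) = 376*(1/45023) = 376/45023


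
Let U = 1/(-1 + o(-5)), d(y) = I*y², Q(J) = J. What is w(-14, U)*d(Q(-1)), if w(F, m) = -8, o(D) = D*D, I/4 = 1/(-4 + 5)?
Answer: -32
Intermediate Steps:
I = 4 (I = 4/(-4 + 5) = 4/1 = 4*1 = 4)
o(D) = D²
d(y) = 4*y²
U = 1/24 (U = 1/(-1 + (-5)²) = 1/(-1 + 25) = 1/24 ≈ 0.041667)
w(-14, U)*d(Q(-1)) = -32*(-1)² = -32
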